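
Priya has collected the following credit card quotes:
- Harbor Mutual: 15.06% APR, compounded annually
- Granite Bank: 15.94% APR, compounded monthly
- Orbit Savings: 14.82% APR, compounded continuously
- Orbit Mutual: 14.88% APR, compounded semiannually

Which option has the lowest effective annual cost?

Harbor Mutual

Harbor Mutual: compounded annually, EAR = 15.060%
Granite Bank: (1 + 0.1594/12)^12 − 1 = 17.158%
Orbit Savings: e^0.1482 − 1 = 15.974%
Orbit Mutual: (1 + 0.1488/2)^2 − 1 = 15.434%
The lowest effective annual rate is Harbor Mutual at 15.060%.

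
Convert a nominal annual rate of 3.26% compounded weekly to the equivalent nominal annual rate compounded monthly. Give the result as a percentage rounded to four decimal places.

3.2634%

EAR = (1 + 0.0326/52)^52 − 1 = 0.033127.
Solve (1 + r/12)^12 = 1.033127: r/12 = 1.033127^(1/12) − 1 = 0.002720, so r = 0.032634 = 3.2634%.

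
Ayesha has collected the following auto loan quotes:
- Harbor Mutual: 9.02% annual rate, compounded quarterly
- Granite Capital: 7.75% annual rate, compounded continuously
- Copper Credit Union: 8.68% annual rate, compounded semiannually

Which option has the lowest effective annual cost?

Granite Capital

Harbor Mutual: (1 + 0.0902/4)^4 − 1 = 9.330%
Granite Capital: e^0.0775 − 1 = 8.058%
Copper Credit Union: (1 + 0.0868/2)^2 − 1 = 8.868%
The lowest effective annual rate is Granite Capital at 8.058%.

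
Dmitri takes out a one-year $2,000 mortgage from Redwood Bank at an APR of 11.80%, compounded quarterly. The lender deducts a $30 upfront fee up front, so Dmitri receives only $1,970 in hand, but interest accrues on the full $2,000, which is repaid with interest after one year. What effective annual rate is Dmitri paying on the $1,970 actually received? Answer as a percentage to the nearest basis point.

Amount owed after one year: 2,000 × (1 + 0.1180/4)^4 = 2,000 × 1.123325 = $2,246.65.
Effective rate on net proceeds: 2,246.65 / 1,970 − 1 = 0.140431 = 14.04%.

14.04%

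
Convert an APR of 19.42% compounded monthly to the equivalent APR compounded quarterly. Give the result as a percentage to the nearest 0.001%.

EAR = (1 + 0.1942/12)^12 − 1 = 0.212453.
Solve (1 + r/4)^4 = 1.212453: r/4 = 1.212453^(1/4) − 1 = 0.049340, so r = 0.197360 = 19.736%.

19.736%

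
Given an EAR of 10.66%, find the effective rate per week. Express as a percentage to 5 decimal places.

The per-week rate i satisfies (1 + i)^52 = 1 + 0.1066.
i = 1.1066^(1/52) − 1 = 0.0019498 = 0.19498%.

0.19498%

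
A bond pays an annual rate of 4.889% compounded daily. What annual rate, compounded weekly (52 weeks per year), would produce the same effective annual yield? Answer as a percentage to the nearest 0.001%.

4.891%

EAR = (1 + 0.04889/365)^365 − 1 = 0.050101.
Solve (1 + r/52)^52 = 1.050101: r/52 = 1.050101^(1/52) − 1 = 0.000941, so r = 0.048910 = 4.891%.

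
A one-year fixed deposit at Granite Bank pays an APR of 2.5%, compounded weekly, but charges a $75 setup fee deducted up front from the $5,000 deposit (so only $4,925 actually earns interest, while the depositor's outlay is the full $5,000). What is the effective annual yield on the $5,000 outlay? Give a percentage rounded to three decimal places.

Value after one year: 4,925 × (1 + 0.025/52)^52 = 4,925 × 1.025309 = $5,049.65.
Effective yield on the $5,000 outlay: 5,049.65 / 5,000 − 1 = 0.009929 = 0.993%.

0.993%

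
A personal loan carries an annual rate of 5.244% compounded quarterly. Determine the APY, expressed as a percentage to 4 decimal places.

EAR = (1 + 0.05244/4)^4 − 1.
= (1 + 0.013110)^4 − 1 = 1.053480 − 1 = 5.3480%.

5.3480%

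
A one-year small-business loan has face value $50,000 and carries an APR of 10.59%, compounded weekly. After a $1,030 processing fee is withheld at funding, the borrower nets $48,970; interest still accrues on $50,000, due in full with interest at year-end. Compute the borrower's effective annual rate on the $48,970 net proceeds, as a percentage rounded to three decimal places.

13.497%

Amount owed after one year: 50,000 × (1 + 0.1059/52)^52 = 50,000 × 1.111591 = $55,579.55.
Effective rate on net proceeds: 55,579.55 / 48,970 − 1 = 0.134971 = 13.497%.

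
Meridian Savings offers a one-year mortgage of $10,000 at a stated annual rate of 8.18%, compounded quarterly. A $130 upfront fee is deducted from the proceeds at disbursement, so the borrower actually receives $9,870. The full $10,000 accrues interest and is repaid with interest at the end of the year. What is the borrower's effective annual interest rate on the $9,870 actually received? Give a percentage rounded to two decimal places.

Amount owed after one year: 10,000 × (1 + 0.0818/4)^4 = 10,000 × 1.084344 = $10,843.44.
Effective rate on net proceeds: 10,843.44 / 9,870 − 1 = 0.098626 = 9.86%.

9.86%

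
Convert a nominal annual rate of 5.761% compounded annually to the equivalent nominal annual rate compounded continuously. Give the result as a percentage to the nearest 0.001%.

Compounded annually, EAR = nominal = 0.057610.
Equivalent continuous rate: r = ln(1 + 0.057610) = 0.056012 = 5.601%.

5.601%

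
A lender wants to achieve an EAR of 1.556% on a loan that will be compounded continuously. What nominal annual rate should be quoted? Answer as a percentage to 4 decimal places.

Continuous: nominal r satisfies e^r − 1 = 0.01556.
r = ln(1 + 0.01556) = ln(1.01556) = 0.015440 = 1.5440%.

1.5440%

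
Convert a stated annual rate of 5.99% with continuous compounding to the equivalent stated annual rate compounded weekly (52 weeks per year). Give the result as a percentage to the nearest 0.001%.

EAR under continuous compounding: e^0.0599 − 1 = 0.061730.
Solve (1 + r/52)^52 = 1.061730: r/52 = 1.061730^(1/52) − 1 = 0.001153, so r = 0.059935 = 5.993%.

5.993%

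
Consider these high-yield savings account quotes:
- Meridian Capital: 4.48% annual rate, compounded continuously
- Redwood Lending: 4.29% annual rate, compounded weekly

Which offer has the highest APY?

Meridian Capital

Meridian Capital: e^0.0448 − 1 = 4.582%
Redwood Lending: (1 + 0.0429/52)^52 − 1 = 4.382%
The highest effective annual rate is Meridian Capital at 4.582%.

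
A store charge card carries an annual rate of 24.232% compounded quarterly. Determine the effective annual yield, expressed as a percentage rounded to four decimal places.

26.5242%

EAR = (1 + 0.24232/4)^4 − 1.
= (1 + 0.060580)^4 − 1 = 1.265242 − 1 = 26.5242%.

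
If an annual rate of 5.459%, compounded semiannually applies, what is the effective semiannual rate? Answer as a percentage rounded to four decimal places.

2.7295%

With a nominal annual rate compounded semiannually, the periodic rate is the nominal rate divided by 2.
i = 0.05459 / 2 = 0.0272950 = 2.7295%.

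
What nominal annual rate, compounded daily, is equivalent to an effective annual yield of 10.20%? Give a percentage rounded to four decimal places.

9.7140%

(1 + r/365)^365 − 1 = 0.1020, so 1 + r/365 = 1.1020^(1/365).
r/365 = 0.000266, so r = 0.097140 = 9.7140%.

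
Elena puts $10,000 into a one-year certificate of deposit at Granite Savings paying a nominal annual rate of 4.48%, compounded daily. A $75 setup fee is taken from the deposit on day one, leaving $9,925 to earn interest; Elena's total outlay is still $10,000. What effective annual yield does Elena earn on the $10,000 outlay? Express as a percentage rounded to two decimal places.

3.80%

Value after one year: 9,925 × (1 + 0.0448/365)^365 = 9,925 × 1.045816 = $10,379.72.
Effective yield on the $10,000 outlay: 10,379.72 / 10,000 − 1 = 0.037972 = 3.80%.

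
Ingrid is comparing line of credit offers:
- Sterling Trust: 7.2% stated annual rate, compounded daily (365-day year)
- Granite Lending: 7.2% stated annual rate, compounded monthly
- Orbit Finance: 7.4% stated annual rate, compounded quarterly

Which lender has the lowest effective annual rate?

Granite Lending

Sterling Trust: (1 + 0.072/365)^365 − 1 = 7.465%
Granite Lending: (1 + 0.072/12)^12 − 1 = 7.442%
Orbit Finance: (1 + 0.074/4)^4 − 1 = 7.608%
The lowest effective annual rate is Granite Lending at 7.442%.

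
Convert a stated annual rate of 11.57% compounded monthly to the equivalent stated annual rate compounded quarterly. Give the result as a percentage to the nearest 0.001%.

11.682%

EAR = (1 + 0.1157/12)^12 − 1 = 0.122037.
Solve (1 + r/4)^4 = 1.122037: r/4 = 1.122037^(1/4) − 1 = 0.029205, so r = 0.116819 = 11.682%.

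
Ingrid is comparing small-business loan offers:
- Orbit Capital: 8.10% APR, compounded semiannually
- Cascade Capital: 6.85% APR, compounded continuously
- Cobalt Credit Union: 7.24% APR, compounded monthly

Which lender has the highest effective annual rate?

Orbit Capital: (1 + 0.0810/2)^2 − 1 = 8.264%
Cascade Capital: e^0.0685 − 1 = 7.090%
Cobalt Credit Union: (1 + 0.0724/12)^12 − 1 = 7.485%
The highest effective annual rate is Orbit Capital at 8.264%.

Orbit Capital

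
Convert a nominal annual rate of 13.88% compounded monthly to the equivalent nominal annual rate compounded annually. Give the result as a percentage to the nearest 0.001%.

EAR = (1 + 0.1388/12)^12 − 1 = 0.147979.
Compounded annually, the equivalent nominal rate is the EAR itself: 14.798%.

14.798%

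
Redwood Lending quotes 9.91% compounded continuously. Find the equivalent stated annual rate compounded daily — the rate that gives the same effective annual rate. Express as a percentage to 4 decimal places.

EAR under continuous compounding: e^0.0991 − 1 = 0.104177.
Solve (1 + r/365)^365 = 1.104177: r/365 = 1.104177^(1/365) − 1 = 0.000272, so r = 0.099113 = 9.9113%.

9.9113%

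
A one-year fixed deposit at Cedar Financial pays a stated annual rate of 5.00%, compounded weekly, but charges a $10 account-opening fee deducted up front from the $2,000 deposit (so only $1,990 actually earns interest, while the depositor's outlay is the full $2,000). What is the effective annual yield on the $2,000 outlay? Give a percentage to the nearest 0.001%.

Value after one year: 1,990 × (1 + 0.0500/52)^52 = 1,990 × 1.051246 = $2,091.98.
Effective yield on the $2,000 outlay: 2,091.98 / 2,000 − 1 = 0.045990 = 4.599%.

4.599%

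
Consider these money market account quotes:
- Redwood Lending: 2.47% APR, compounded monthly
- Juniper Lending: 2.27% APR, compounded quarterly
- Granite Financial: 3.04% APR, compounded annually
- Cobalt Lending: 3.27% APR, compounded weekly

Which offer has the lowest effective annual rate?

Redwood Lending: (1 + 0.0247/12)^12 − 1 = 2.498%
Juniper Lending: (1 + 0.0227/4)^4 − 1 = 2.289%
Granite Financial: compounded annually, EAR = 3.040%
Cobalt Lending: (1 + 0.0327/52)^52 − 1 = 3.323%
The lowest effective annual rate is Juniper Lending at 2.289%.

Juniper Lending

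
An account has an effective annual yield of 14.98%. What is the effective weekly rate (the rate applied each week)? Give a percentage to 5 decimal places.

The per-week rate i satisfies (1 + i)^52 = 1 + 0.1498.
i = 1.1498^(1/52) − 1 = 0.0026880 = 0.26880%.

0.26880%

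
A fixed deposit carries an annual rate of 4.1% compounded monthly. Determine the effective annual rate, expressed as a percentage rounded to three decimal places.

EAR = (1 + 0.041/12)^12 − 1.
= 1.041779 − 1 = 4.178%.

4.178%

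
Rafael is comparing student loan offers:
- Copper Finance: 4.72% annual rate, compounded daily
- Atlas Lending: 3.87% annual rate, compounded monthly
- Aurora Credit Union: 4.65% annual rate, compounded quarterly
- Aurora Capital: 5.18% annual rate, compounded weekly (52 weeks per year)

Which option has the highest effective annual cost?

Copper Finance: (1 + 0.0472/365)^365 − 1 = 4.833%
Atlas Lending: (1 + 0.0387/12)^12 − 1 = 3.939%
Aurora Credit Union: (1 + 0.0465/4)^4 − 1 = 4.732%
Aurora Capital: (1 + 0.0518/52)^52 − 1 = 5.314%
The highest effective annual rate is Aurora Capital at 5.314%.

Aurora Capital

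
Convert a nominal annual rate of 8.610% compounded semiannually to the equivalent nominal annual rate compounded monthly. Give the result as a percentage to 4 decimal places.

EAR = (1 + 0.08610/2)^2 − 1 = 0.087953.
Solve (1 + r/12)^12 = 1.087953: r/12 = 1.087953^(1/12) − 1 = 0.007050, so r = 0.084595 = 8.4595%.

8.4595%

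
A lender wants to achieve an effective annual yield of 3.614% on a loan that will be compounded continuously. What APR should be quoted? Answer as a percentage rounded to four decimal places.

3.5502%

Continuous: nominal r satisfies e^r − 1 = 0.03614.
r = ln(1 + 0.03614) = ln(1.03614) = 0.035502 = 3.5502%.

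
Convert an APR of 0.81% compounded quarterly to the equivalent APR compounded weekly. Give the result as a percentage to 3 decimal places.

0.809%

EAR = (1 + 0.0081/4)^4 − 1 = 0.008125.
Solve (1 + r/52)^52 = 1.008125: r/52 = 1.008125^(1/52) − 1 = 0.000156, so r = 0.008092 = 0.809%.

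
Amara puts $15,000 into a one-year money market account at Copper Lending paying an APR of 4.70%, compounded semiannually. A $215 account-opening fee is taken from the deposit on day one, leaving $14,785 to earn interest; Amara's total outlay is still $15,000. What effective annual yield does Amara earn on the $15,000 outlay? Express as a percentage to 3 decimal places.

Value after one year: 14,785 × (1 + 0.0470/2)^2 = 14,785 × 1.047552 = $15,488.06.
Effective yield on the $15,000 outlay: 15,488.06 / 15,000 − 1 = 0.032537 = 3.254%.

3.254%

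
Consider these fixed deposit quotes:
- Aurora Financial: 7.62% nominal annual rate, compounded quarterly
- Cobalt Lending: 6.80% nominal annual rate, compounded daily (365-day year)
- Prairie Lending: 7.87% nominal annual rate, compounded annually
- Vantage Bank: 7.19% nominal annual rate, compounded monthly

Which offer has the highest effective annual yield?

Prairie Lending

Aurora Financial: (1 + 0.0762/4)^4 − 1 = 7.841%
Cobalt Lending: (1 + 0.0680/365)^365 − 1 = 7.036%
Prairie Lending: compounded annually, EAR = 7.870%
Vantage Bank: (1 + 0.0719/12)^12 − 1 = 7.432%
The highest effective annual rate is Prairie Lending at 7.870%.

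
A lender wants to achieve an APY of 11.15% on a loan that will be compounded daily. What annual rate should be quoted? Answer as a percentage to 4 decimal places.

10.5726%

(1 + r/365)^365 − 1 = 0.1115, so 1 + r/365 = 1.1115^(1/365).
r/365 = 0.000290, so r = 0.105726 = 10.5726%.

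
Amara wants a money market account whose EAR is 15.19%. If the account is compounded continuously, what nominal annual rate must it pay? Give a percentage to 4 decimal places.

14.1413%

Continuous: nominal r satisfies e^r − 1 = 0.1519.
r = ln(1 + 0.1519) = ln(1.1519) = 0.141413 = 14.1413%.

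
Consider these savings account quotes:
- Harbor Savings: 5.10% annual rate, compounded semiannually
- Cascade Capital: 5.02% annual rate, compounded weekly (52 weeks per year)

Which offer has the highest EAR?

Harbor Savings

Harbor Savings: (1 + 0.0510/2)^2 − 1 = 5.165%
Cascade Capital: (1 + 0.0502/52)^52 − 1 = 5.146%
The highest effective annual rate is Harbor Savings at 5.165%.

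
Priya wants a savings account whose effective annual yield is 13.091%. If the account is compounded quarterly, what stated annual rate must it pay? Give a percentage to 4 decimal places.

(1 + r/4)^4 − 1 = 0.13091, so 1 + r/4 = 1.13091^(1/4).
r/4 = 0.031233, so r = 0.124934 = 12.4934%.

12.4934%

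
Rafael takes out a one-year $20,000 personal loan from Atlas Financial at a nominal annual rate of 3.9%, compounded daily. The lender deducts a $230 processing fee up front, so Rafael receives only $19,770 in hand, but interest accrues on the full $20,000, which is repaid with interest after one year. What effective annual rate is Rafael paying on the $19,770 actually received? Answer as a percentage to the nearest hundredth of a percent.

5.19%

Amount owed after one year: 20,000 × (1 + 0.039/365)^365 = 20,000 × 1.039768 = $20,795.37.
Effective rate on net proceeds: 20,795.37 / 19,770 − 1 = 0.051865 = 5.19%.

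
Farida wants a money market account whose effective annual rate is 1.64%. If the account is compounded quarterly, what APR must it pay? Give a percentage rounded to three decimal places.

(1 + r/4)^4 − 1 = 0.0164, so 1 + r/4 = 1.0164^(1/4).
r/4 = 0.004075, so r = 0.016300 = 1.630%.

1.630%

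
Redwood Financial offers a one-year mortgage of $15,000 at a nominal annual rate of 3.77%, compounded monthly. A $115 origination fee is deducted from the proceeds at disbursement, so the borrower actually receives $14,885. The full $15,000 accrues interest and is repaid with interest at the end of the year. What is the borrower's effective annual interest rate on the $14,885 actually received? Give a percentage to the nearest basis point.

4.64%

Amount owed after one year: 15,000 × (1 + 0.0377/12)^12 = 15,000 × 1.038358 = $15,575.37.
Effective rate on net proceeds: 15,575.37 / 14,885 − 1 = 0.046381 = 4.64%.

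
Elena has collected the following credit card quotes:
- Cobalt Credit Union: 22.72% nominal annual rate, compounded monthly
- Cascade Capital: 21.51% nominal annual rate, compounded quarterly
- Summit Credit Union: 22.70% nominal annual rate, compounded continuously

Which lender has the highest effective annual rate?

Cobalt Credit Union: (1 + 0.2272/12)^12 − 1 = 25.242%
Cascade Capital: (1 + 0.2151/4)^4 − 1 = 23.308%
Summit Credit Union: e^0.2270 − 1 = 25.483%
The highest effective annual rate is Summit Credit Union at 25.483%.

Summit Credit Union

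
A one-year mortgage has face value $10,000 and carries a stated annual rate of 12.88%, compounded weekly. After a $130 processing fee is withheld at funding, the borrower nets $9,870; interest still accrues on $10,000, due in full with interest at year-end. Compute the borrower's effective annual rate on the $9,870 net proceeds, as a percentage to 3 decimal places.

Amount owed after one year: 10,000 × (1 + 0.1288/52)^52 = 10,000 × 1.137281 = $11,372.81.
Effective rate on net proceeds: 11,372.81 / 9,870 − 1 = 0.152261 = 15.226%.

15.226%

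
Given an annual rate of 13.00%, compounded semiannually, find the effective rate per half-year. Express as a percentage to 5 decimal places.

With a nominal annual rate compounded semiannually, the periodic rate is the nominal rate divided by 2.
i = 0.1300 / 2 = 0.0650000 = 6.50000%.

6.50000%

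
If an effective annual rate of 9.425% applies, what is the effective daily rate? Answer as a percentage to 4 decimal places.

0.0247%

The per-day rate i satisfies (1 + i)^365 = 1 + 0.09425.
i = 1.09425^(1/365) − 1 = 0.0002468 = 0.0247%.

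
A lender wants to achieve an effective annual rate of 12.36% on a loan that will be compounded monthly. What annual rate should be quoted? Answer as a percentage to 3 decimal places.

11.711%

(1 + r/12)^12 − 1 = 0.1236, so 1 + r/12 = 1.1236^(1/12).
r/12 = 0.009759, so r = 0.117106 = 11.711%.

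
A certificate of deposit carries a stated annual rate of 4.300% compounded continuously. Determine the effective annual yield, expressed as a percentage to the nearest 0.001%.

With continuous compounding, EAR = e^0.04300 − 1.
e^0.04300 = 1.043938, so EAR = 0.043938 = 4.394%.

4.394%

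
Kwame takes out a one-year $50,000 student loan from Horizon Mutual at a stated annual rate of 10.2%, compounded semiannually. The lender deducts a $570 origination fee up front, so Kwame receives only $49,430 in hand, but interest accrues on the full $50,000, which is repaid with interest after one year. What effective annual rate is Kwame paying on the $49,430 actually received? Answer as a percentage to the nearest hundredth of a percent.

Amount owed after one year: 50,000 × (1 + 0.102/2)^2 = 50,000 × 1.104601 = $55,230.05.
Effective rate on net proceeds: 55,230.05 / 49,430 − 1 = 0.117339 = 11.73%.

11.73%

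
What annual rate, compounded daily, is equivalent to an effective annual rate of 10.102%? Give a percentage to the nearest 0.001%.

(1 + r/365)^365 − 1 = 0.10102, so 1 + r/365 = 1.10102^(1/365).
r/365 = 0.000264, so r = 0.096250 = 9.625%.

9.625%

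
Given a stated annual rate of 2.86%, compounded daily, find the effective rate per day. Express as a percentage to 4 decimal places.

0.0078%

With a nominal annual rate compounded daily, the periodic rate is the nominal rate divided by 365.
i = 0.0286 / 365 = 0.0000784 = 0.0078%.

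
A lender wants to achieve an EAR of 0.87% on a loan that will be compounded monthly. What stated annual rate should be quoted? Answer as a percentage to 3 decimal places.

(1 + r/12)^12 − 1 = 0.0087, so 1 + r/12 = 1.0087^(1/12).
r/12 = 0.000722, so r = 0.008666 = 0.867%.

0.867%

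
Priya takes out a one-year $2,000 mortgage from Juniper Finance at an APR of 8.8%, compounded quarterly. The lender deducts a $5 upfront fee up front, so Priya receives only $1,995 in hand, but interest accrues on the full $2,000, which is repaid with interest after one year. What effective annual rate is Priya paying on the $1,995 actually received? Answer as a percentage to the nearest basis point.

Amount owed after one year: 2,000 × (1 + 0.088/4)^4 = 2,000 × 1.090947 = $2,181.89.
Effective rate on net proceeds: 2,181.89 / 1,995 − 1 = 0.093681 = 9.37%.

9.37%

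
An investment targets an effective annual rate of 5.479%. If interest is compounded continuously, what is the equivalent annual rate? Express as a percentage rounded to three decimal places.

Continuous: nominal r satisfies e^r − 1 = 0.05479.
r = ln(1 + 0.05479) = ln(1.05479) = 0.053342 = 5.334%.

5.334%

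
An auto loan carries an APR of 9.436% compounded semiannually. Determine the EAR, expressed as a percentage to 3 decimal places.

9.659%

EAR = (1 + 0.09436/2)^2 − 1.
= (1 + 0.047180)^2 − 1 = 1.096586 − 1 = 9.659%.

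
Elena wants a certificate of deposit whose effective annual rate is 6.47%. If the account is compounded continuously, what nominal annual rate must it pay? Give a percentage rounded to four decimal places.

6.2693%

Continuous: nominal r satisfies e^r − 1 = 0.0647.
r = ln(1 + 0.0647) = ln(1.0647) = 0.062693 = 6.2693%.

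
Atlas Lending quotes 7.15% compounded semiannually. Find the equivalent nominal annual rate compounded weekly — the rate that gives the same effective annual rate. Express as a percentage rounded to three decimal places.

7.030%

EAR = (1 + 0.0715/2)^2 − 1 = 0.072778.
Solve (1 + r/52)^52 = 1.072778: r/52 = 1.072778^(1/52) − 1 = 0.001352, so r = 0.070299 = 7.030%.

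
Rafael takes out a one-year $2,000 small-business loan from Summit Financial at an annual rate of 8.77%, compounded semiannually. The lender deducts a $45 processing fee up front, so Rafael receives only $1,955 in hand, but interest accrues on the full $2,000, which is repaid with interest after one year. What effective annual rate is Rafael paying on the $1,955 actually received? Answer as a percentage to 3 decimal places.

11.470%

Amount owed after one year: 2,000 × (1 + 0.0877/2)^2 = 2,000 × 1.089623 = $2,179.25.
Effective rate on net proceeds: 2,179.25 / 1,955 − 1 = 0.114704 = 11.470%.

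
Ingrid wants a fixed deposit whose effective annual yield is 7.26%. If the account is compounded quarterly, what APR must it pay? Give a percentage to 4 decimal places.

7.0703%

(1 + r/4)^4 − 1 = 0.0726, so 1 + r/4 = 1.0726^(1/4).
r/4 = 0.017676, so r = 0.070703 = 7.0703%.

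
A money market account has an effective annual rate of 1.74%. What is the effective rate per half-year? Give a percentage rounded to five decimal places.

0.86625%

The per-half-year rate i satisfies (1 + i)^2 = 1 + 0.0174.
i = 1.0174^(1/2) − 1 = 0.0086625 = 0.86625%.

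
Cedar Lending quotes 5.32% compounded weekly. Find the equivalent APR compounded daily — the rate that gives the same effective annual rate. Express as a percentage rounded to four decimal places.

5.3177%

EAR = (1 + 0.0532/52)^52 − 1 = 0.054612.
Solve (1 + r/365)^365 = 1.054612: r/365 = 1.054612^(1/365) − 1 = 0.000146, so r = 0.053177 = 5.3177%.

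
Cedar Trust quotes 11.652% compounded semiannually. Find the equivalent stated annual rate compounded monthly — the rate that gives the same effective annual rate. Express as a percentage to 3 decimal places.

11.379%

EAR = (1 + 0.11652/2)^2 − 1 = 0.119914.
Solve (1 + r/12)^12 = 1.119914: r/12 = 1.119914^(1/12) − 1 = 0.009482, so r = 0.113788 = 11.379%.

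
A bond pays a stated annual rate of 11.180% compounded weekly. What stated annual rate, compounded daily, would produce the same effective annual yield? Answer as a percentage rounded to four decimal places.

11.1697%

EAR = (1 + 0.11180/52)^52 − 1 = 0.118155.
Solve (1 + r/365)^365 = 1.118155: r/365 = 1.118155^(1/365) − 1 = 0.000306, so r = 0.111697 = 11.1697%.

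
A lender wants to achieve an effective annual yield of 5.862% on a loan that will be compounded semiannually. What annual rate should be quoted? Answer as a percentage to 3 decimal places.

(1 + r/2)^2 − 1 = 0.05862, so 1 + r/2 = 1.05862^(1/2).
r/2 = 0.028893, so r = 0.057785 = 5.779%.

5.779%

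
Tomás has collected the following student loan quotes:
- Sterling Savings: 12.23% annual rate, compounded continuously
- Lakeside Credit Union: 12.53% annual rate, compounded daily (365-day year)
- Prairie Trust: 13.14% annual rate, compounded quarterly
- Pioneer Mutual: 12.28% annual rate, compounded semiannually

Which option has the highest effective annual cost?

Sterling Savings: e^0.1223 − 1 = 13.009%
Lakeside Credit Union: (1 + 0.1253/365)^365 − 1 = 13.346%
Prairie Trust: (1 + 0.1314/4)^4 − 1 = 13.802%
Pioneer Mutual: (1 + 0.1228/2)^2 − 1 = 12.657%
The highest effective annual rate is Prairie Trust at 13.802%.

Prairie Trust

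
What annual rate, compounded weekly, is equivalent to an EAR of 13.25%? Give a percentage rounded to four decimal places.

12.4577%

(1 + r/52)^52 − 1 = 0.1325, so 1 + r/52 = 1.1325^(1/52).
r/52 = 0.002396, so r = 0.124577 = 12.4577%.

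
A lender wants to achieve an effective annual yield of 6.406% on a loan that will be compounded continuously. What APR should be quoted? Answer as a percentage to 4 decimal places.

6.2092%

Continuous: nominal r satisfies e^r − 1 = 0.06406.
r = ln(1 + 0.06406) = ln(1.06406) = 0.062092 = 6.2092%.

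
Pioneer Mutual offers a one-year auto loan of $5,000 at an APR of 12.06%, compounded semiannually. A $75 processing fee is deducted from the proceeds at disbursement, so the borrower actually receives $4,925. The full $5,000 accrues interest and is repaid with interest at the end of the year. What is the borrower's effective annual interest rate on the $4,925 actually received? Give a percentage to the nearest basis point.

14.14%

Amount owed after one year: 5,000 × (1 + 0.1206/2)^2 = 5,000 × 1.124236 = $5,621.18.
Effective rate on net proceeds: 5,621.18 / 4,925 − 1 = 0.141356 = 14.14%.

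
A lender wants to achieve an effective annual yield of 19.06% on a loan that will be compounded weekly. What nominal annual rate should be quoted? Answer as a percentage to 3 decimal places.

17.475%

(1 + r/52)^52 − 1 = 0.1906, so 1 + r/52 = 1.1906^(1/52).
r/52 = 0.003361, so r = 0.174750 = 17.475%.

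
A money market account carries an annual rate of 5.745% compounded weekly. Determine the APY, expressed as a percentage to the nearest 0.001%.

5.910%

EAR = (1 + 0.05745/52)^52 − 1.
= 1.059099 − 1 = 5.910%.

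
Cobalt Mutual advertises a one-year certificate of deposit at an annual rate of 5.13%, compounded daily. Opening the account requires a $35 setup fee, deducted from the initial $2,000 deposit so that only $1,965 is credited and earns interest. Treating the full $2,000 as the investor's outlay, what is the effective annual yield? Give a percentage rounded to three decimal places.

Value after one year: 1,965 × (1 + 0.0513/365)^365 = 1,965 × 1.052635 = $2,068.43.
Effective yield on the $2,000 outlay: 2,068.43 / 2,000 − 1 = 0.034214 = 3.421%.

3.421%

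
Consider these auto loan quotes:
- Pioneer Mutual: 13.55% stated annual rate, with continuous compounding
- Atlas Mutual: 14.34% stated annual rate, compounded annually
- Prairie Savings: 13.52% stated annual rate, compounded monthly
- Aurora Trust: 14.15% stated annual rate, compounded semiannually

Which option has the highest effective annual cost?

Aurora Trust

Pioneer Mutual: e^0.1355 − 1 = 14.511%
Atlas Mutual: compounded annually, EAR = 14.340%
Prairie Savings: (1 + 0.1352/12)^12 − 1 = 14.390%
Aurora Trust: (1 + 0.1415/2)^2 − 1 = 14.651%
The highest effective annual rate is Aurora Trust at 14.651%.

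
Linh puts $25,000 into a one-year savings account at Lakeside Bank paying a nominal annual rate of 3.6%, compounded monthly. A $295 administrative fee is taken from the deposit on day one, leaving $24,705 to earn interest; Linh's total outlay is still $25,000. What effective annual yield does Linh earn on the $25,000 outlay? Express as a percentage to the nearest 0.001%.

Value after one year: 24,705 × (1 + 0.036/12)^12 = 24,705 × 1.036600 = $25,609.20.
Effective yield on the $25,000 outlay: 25,609.20 / 25,000 − 1 = 0.024368 = 2.437%.

2.437%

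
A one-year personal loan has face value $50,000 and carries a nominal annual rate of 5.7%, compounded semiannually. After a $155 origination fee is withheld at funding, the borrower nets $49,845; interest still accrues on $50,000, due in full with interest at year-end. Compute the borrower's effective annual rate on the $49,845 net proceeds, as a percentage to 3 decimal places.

Amount owed after one year: 50,000 × (1 + 0.057/2)^2 = 50,000 × 1.057812 = $52,890.61.
Effective rate on net proceeds: 52,890.61 / 49,845 − 1 = 0.061102 = 6.110%.

6.110%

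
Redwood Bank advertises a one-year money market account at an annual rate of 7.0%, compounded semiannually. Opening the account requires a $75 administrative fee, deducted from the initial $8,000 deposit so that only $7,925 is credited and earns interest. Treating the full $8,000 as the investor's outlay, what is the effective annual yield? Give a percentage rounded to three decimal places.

Value after one year: 7,925 × (1 + 0.070/2)^2 = 7,925 × 1.071225 = $8,489.46.
Effective yield on the $8,000 outlay: 8,489.46 / 8,000 − 1 = 0.061182 = 6.118%.

6.118%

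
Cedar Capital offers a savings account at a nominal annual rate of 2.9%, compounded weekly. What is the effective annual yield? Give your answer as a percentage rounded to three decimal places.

EAR = (1 + 0.029/52)^52 − 1.
= (1 + 0.000558)^52 − 1 = 1.029416 − 1 = 2.942%.

2.942%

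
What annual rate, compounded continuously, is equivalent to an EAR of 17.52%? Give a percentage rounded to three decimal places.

16.144%

Continuous: nominal r satisfies e^r − 1 = 0.1752.
r = ln(1 + 0.1752) = ln(1.1752) = 0.161438 = 16.144%.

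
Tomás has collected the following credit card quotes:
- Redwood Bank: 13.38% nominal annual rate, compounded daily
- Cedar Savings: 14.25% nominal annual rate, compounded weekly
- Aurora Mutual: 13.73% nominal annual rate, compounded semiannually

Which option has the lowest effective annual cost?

Redwood Bank: (1 + 0.1338/365)^365 − 1 = 14.314%
Cedar Savings: (1 + 0.1425/52)^52 − 1 = 15.293%
Aurora Mutual: (1 + 0.1373/2)^2 − 1 = 14.201%
The lowest effective annual rate is Aurora Mutual at 14.201%.

Aurora Mutual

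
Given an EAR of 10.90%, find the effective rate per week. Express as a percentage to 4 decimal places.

The per-week rate i satisfies (1 + i)^52 = 1 + 0.1090.
i = 1.1090^(1/52) − 1 = 0.0019916 = 0.1992%.

0.1992%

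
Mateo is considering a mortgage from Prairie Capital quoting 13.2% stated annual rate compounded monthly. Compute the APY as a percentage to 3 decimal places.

14.029%

EAR = (1 + 0.132/12)^12 − 1.
= 1.140286 − 1 = 14.029%.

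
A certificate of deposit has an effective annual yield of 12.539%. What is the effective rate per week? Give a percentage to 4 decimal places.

0.2274%

The per-week rate i satisfies (1 + i)^52 = 1 + 0.12539.
i = 1.12539^(1/52) − 1 = 0.0022743 = 0.2274%.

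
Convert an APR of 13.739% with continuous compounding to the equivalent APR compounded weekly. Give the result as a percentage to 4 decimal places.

EAR under continuous compounding: e^0.13739 − 1 = 0.147275.
Solve (1 + r/52)^52 = 1.147275: r/52 = 1.147275^(1/52) − 1 = 0.002646, so r = 0.137572 = 13.7572%.

13.7572%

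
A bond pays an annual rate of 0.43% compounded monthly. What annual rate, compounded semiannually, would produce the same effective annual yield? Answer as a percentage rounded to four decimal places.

0.4304%

EAR = (1 + 0.0043/12)^12 − 1 = 0.004308.
Solve (1 + r/2)^2 = 1.004308: r/2 = 1.004308^(1/2) − 1 = 0.002152, so r = 0.004304 = 0.4304%.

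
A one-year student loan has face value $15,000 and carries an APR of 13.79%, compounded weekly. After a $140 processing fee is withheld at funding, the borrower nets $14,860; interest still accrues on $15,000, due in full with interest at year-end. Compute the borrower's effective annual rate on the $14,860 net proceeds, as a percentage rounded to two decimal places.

Amount owed after one year: 15,000 × (1 + 0.1379/52)^52 = 15,000 × 1.147651 = $17,214.77.
Effective rate on net proceeds: 17,214.77 / 14,860 − 1 = 0.158464 = 15.85%.

15.85%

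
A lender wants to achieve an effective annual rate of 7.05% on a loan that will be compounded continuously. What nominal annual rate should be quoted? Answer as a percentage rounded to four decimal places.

Continuous: nominal r satisfies e^r − 1 = 0.0705.
r = ln(1 + 0.0705) = ln(1.0705) = 0.068126 = 6.8126%.

6.8126%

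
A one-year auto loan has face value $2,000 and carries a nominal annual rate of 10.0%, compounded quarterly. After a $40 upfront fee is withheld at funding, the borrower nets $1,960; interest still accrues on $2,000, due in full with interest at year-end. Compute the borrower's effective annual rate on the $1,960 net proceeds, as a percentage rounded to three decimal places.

Amount owed after one year: 2,000 × (1 + 0.100/4)^4 = 2,000 × 1.103813 = $2,207.63.
Effective rate on net proceeds: 2,207.63 / 1,960 − 1 = 0.126340 = 12.634%.

12.634%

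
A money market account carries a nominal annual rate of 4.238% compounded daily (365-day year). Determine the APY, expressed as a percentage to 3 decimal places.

EAR = (1 + 0.04238/365)^365 − 1.
= 1.043288 − 1 = 4.329%.

4.329%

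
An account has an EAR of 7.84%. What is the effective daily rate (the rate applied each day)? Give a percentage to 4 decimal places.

0.0207%

The per-day rate i satisfies (1 + i)^365 = 1 + 0.0784.
i = 1.0784^(1/365) − 1 = 0.0002068 = 0.0207%.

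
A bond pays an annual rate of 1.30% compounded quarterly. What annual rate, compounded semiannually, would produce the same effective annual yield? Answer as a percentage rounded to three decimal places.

1.302%

EAR = (1 + 0.0130/4)^4 − 1 = 0.013064.
Solve (1 + r/2)^2 = 1.013064: r/2 = 1.013064^(1/2) − 1 = 0.006511, so r = 0.013021 = 1.302%.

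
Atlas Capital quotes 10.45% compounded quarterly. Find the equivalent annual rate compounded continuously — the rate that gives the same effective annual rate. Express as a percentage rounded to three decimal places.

EAR = (1 + 0.1045/4)^4 − 1 = 0.108667.
Equivalent continuous rate: r = ln(1 + 0.108667) = 0.103158 = 10.316%.

10.316%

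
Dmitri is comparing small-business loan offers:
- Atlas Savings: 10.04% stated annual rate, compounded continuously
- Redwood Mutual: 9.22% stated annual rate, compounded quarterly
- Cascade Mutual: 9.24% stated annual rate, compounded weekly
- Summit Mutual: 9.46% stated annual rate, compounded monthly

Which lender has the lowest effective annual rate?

Redwood Mutual

Atlas Savings: e^0.1004 − 1 = 10.561%
Redwood Mutual: (1 + 0.0922/4)^4 − 1 = 9.544%
Cascade Mutual: (1 + 0.0924/52)^52 − 1 = 9.671%
Summit Mutual: (1 + 0.0946/12)^12 − 1 = 9.881%
The lowest effective annual rate is Redwood Mutual at 9.544%.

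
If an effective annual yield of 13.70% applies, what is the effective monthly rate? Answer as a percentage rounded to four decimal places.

1.0757%

The per-month rate i satisfies (1 + i)^12 = 1 + 0.1370.
i = 1.1370^(1/12) − 1 = 0.0107569 = 1.0757%.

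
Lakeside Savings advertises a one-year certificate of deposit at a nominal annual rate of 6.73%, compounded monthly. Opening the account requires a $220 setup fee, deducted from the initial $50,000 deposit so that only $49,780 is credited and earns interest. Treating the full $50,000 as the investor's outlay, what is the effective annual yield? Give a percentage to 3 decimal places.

Value after one year: 49,780 × (1 + 0.0673/12)^12 = 49,780 × 1.069415 = $53,235.49.
Effective yield on the $50,000 outlay: 53,235.49 / 50,000 − 1 = 0.064710 = 6.471%.

6.471%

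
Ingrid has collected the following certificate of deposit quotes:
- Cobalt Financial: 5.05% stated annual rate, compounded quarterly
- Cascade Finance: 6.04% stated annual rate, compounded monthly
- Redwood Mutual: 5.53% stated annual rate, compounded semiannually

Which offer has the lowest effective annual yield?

Cobalt Financial: (1 + 0.0505/4)^4 − 1 = 5.146%
Cascade Finance: (1 + 0.0604/12)^12 − 1 = 6.210%
Redwood Mutual: (1 + 0.0553/2)^2 − 1 = 5.606%
The lowest effective annual rate is Cobalt Financial at 5.146%.

Cobalt Financial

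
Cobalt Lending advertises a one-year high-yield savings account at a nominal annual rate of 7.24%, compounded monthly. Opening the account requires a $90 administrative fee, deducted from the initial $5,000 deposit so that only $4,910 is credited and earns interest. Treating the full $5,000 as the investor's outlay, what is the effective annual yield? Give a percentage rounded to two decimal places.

5.55%

Value after one year: 4,910 × (1 + 0.0724/12)^12 = 4,910 × 1.074851 = $5,277.52.
Effective yield on the $5,000 outlay: 5,277.52 / 5,000 − 1 = 0.055504 = 5.55%.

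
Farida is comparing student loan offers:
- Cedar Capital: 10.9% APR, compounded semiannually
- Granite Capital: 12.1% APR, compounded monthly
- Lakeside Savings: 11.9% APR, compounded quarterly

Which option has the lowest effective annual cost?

Cedar Capital

Cedar Capital: (1 + 0.109/2)^2 − 1 = 11.197%
Granite Capital: (1 + 0.121/12)^12 − 1 = 12.794%
Lakeside Savings: (1 + 0.119/4)^4 − 1 = 12.442%
The lowest effective annual rate is Cedar Capital at 11.197%.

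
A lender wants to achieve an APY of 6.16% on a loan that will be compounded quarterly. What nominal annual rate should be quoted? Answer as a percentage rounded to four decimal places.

(1 + r/4)^4 − 1 = 0.0616, so 1 + r/4 = 1.0616^(1/4).
r/4 = 0.015057, so r = 0.060226 = 6.0226%.

6.0226%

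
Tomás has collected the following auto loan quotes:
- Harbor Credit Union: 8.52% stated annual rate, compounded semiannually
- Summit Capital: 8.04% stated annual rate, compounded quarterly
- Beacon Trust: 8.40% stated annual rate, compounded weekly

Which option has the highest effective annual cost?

Harbor Credit Union: (1 + 0.0852/2)^2 − 1 = 8.701%
Summit Capital: (1 + 0.0804/4)^4 − 1 = 8.286%
Beacon Trust: (1 + 0.0840/52)^52 − 1 = 8.756%
The highest effective annual rate is Beacon Trust at 8.756%.

Beacon Trust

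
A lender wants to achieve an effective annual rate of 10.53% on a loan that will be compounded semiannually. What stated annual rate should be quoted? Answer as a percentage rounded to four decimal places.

10.2665%

(1 + r/2)^2 − 1 = 0.1053, so 1 + r/2 = 1.1053^(1/2).
r/2 = 0.051332, so r = 0.102665 = 10.2665%.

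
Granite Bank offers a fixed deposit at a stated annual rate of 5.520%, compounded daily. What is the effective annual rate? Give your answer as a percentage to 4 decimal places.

5.6748%

EAR = (1 + 0.05520/365)^365 − 1.
= (1 + 0.000151)^365 − 1 = 1.056748 − 1 = 5.6748%.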